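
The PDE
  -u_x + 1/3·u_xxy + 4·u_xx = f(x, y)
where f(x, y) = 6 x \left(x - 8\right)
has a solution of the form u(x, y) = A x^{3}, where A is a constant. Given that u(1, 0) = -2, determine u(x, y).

Answer: u(x, y) = - 2 x^{3}

Derivation:
Substitute the ansatz u = A x^{3} into the left-hand side.
Derivatives of the ansatz:
  u_x = 3 A x^{2}
  u_xxy = 0
  u_xx = 6 A x
Term by term:
  -u_x = - 3 A x^{2}
  1/3·u_xxy = 0
  4·u_xx = 24 A x
So the left-hand side equals
  - 3 A x^{2} + 24 A x
This must equal f(x, y) identically; expanded, f = 6 x^{2} - 48 x.
Matching coefficients of the independent functions:
  [x]:  24 A = -48
  [x^{2}]:  - 3 A = 6
Solving: A = -2.
Check against the point condition:
  u(1, 0) = -2  ⟹  A = -2  ✓
Hence u(x, y) = - 2 x^{3}.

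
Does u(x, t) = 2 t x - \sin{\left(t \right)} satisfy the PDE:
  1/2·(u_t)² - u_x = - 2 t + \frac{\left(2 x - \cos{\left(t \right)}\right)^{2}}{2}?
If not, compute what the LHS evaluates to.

Evaluate each term of the left-hand side for u = 2 t x - \sin{\left(t \right)}.
Derivatives:
  u_t = 2 x - \cos{\left(t \right)}
  u_x = 2 t
Terms:
  1/2·(u_t)² = \frac{\left(2 x - \cos{\left(t \right)}\right)^{2}}{2}
  -u_x = - 2 t
Sum: LHS = - 2 t + \frac{\left(2 x - \cos{\left(t \right)}\right)^{2}}{2}
This is exactly the given right-hand side, so u is a solution.

Answer: Yes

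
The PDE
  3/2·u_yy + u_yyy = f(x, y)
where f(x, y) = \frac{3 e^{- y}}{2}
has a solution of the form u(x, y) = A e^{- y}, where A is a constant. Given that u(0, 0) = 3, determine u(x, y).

Answer: u(x, y) = 3 e^{- y}

Derivation:
Substitute the ansatz u = A e^{- y} into the left-hand side.
Derivatives of the ansatz:
  u_yy = A e^{- y}
  u_yyy = - A e^{- y}
Term by term:
  3/2·u_yy = \frac{3 A e^{- y}}{2}
  u_yyy = - A e^{- y}
So the left-hand side equals
  \frac{A e^{- y}}{2}
This must equal f(x, y) = \frac{3 e^{- y}}{2} identically.
Matching coefficients of the independent functions:
  [e^{- y}]:  \frac{A}{2} = \frac{3}{2}
Solving: A = 3.
Check against the point condition:
  u(0, 0) = 3  ⟹  A = 3  ✓
Hence u(x, y) = 3 e^{- y}.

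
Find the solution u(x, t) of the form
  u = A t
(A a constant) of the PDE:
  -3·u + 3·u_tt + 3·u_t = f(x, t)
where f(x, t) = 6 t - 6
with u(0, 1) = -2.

Substitute the ansatz u = A t into the left-hand side.
Derivatives of the ansatz:
  u_tt = 0
  u_t = A
Term by term:
  -3·u = - 3 A t
  3·u_tt = 0
  3·u_t = 3 A
So the left-hand side equals
  - 3 A t + 3 A
This must equal f(x, t) = 6 t - 6 identically.
Matching coefficients of the independent functions:
  [constant term]:  3 A = -6
  [t]:  - 3 A = 6
Solving: A = -2.
Check against the point condition:
  u(0, 1) = -2  ⟹  A = -2  ✓
Hence u(x, t) = - 2 t.

Answer: u(x, t) = - 2 t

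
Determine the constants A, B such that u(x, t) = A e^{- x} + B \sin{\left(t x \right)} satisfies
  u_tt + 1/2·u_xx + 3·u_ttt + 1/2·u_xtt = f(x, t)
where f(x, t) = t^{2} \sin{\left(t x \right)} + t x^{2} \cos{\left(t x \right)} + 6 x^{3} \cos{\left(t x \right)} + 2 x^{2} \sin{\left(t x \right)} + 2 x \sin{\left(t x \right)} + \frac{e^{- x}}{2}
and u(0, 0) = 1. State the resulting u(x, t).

Substitute the ansatz u = A e^{- x} + B \sin{\left(t x \right)} into the left-hand side.
Derivatives of the ansatz:
  u_tt = - B x^{2} \sin{\left(t x \right)}
  u_xx = A e^{- x} - B t^{2} \sin{\left(t x \right)}
  u_ttt = - B x^{3} \cos{\left(t x \right)}
  u_xtt = - B t x^{2} \cos{\left(t x \right)} - 2 B x \sin{\left(t x \right)}
Term by term:
  u_tt = - B x^{2} \sin{\left(t x \right)}
  1/2·u_xx = \frac{A e^{- x}}{2} - \frac{B t^{2} \sin{\left(t x \right)}}{2}
  3·u_ttt = - 3 B x^{3} \cos{\left(t x \right)}
  1/2·u_xtt = - \frac{B t x^{2} \cos{\left(t x \right)}}{2} - B x \sin{\left(t x \right)}
So the left-hand side equals
  \frac{A e^{- x}}{2} - \frac{B t^{2} \sin{\left(t x \right)}}{2} - \frac{B t x^{2} \cos{\left(t x \right)}}{2} - 3 B x^{3} \cos{\left(t x \right)} - B x^{2} \sin{\left(t x \right)} - B x \sin{\left(t x \right)}
This must equal f(x, t) = t^{2} \sin{\left(t x \right)} + t x^{2} \cos{\left(t x \right)} + 6 x^{3} \cos{\left(t x \right)} + 2 x^{2} \sin{\left(t x \right)} + 2 x \sin{\left(t x \right)} + \frac{e^{- x}}{2} identically.
Matching coefficients of the independent functions:
  [t^{2} \sin{\left(t x \right)}, t x^{2} \cos{\left(t x \right)}]:  - \frac{B}{2} = 1
  [x \sin{\left(t x \right)}, x^{2} \sin{\left(t x \right)}]:  - B = 2
  [x^{3} \cos{\left(t x \right)}]:  - 3 B = 6
  [e^{- x}]:  \frac{A}{2} = \frac{1}{2}
Solving: A = 1, B = -2.
Check against the point condition:
  u(0, 0) = 1  ⟹  A = 1  ✓
Hence u(x, t) = - 2 \sin{\left(t x \right)} + e^{- x}.

Answer: u(x, t) = - 2 \sin{\left(t x \right)} + e^{- x}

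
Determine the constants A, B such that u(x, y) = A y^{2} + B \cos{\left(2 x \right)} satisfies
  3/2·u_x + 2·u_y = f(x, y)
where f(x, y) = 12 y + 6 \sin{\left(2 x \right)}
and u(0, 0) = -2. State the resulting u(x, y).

Substitute the ansatz u = A y^{2} + B \cos{\left(2 x \right)} into the left-hand side.
Derivatives of the ansatz:
  u_x = - 2 B \sin{\left(2 x \right)}
  u_y = 2 A y
Term by term:
  3/2·u_x = - 3 B \sin{\left(2 x \right)}
  2·u_y = 4 A y
So the left-hand side equals
  4 A y - 3 B \sin{\left(2 x \right)}
This must equal f(x, y) = 12 y + 6 \sin{\left(2 x \right)} identically.
Matching coefficients of the independent functions:
  [y]:  4 A = 12
  [\sin{\left(2 x \right)}]:  - 3 B = 6
Solving: A = 3, B = -2.
Check against the point condition:
  u(0, 0) = -2  ⟹  B = -2  ✓
Hence u(x, y) = 3 y^{2} - 2 \cos{\left(2 x \right)}.

Answer: u(x, y) = 3 y^{2} - 2 \cos{\left(2 x \right)}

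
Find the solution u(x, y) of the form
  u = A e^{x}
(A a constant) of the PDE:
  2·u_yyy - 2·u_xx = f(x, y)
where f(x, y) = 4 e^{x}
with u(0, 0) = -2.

Substitute the ansatz u = A e^{x} into the left-hand side.
Derivatives of the ansatz:
  u_yyy = 0
  u_xx = A e^{x}
Term by term:
  2·u_yyy = 0
  -2·u_xx = - 2 A e^{x}
So the left-hand side equals
  - 2 A e^{x}
This must equal f(x, y) = 4 e^{x} identically.
Matching coefficients of the independent functions:
  [e^{x}]:  - 2 A = 4
Solving: A = -2.
Check against the point condition:
  u(0, 0) = -2  ⟹  A = -2  ✓
Hence u(x, y) = - 2 e^{x}.

Answer: u(x, y) = - 2 e^{x}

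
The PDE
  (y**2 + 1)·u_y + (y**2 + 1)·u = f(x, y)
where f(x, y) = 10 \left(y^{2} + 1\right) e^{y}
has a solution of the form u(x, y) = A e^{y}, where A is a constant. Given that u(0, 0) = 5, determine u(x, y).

Substitute the ansatz u = A e^{y} into the left-hand side.
Derivatives of the ansatz:
  u_y = A e^{y}
Term by term:
  (y**2 + 1)·u_y = A y^{2} e^{y} + A e^{y}
  (y**2 + 1)·u = A y^{2} e^{y} + A e^{y}
So the left-hand side equals
  2 A y^{2} e^{y} + 2 A e^{y}
This must equal f(x, y) identically; expanded, f = 10 y^{2} e^{y} + 10 e^{y}.
Matching coefficients of the independent functions:
  [y^{2} e^{y}, e^{y}]:  2 A = 10
Solving: A = 5.
Check against the point condition:
  u(0, 0) = 5  ⟹  A = 5  ✓
Hence u(x, y) = 5 e^{y}.

Answer: u(x, y) = 5 e^{y}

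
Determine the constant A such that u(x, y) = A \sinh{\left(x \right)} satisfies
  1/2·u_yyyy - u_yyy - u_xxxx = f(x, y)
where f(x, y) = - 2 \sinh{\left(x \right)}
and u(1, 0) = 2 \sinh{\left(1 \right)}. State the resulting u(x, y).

Substitute the ansatz u = A \sinh{\left(x \right)} into the left-hand side.
Derivatives of the ansatz:
  u_yyyy = 0
  u_yyy = 0
  u_xxxx = A \sinh{\left(x \right)}
Term by term:
  1/2·u_yyyy = 0
  -u_yyy = 0
  -u_xxxx = - A \sinh{\left(x \right)}
So the left-hand side equals
  - A \sinh{\left(x \right)}
This must equal f(x, y) = - 2 \sinh{\left(x \right)} identically.
Matching coefficients of the independent functions:
  [\sinh{\left(x \right)}]:  - A = -2
Solving: A = 2.
Check against the point condition:
  u(1, 0) = 2 \sinh{\left(1 \right)}  ⟹  A \sinh{\left(1 \right)} = 2 \sinh{\left(1 \right)}  ✓
Hence u(x, y) = 2 \sinh{\left(x \right)}.

Answer: u(x, y) = 2 \sinh{\left(x \right)}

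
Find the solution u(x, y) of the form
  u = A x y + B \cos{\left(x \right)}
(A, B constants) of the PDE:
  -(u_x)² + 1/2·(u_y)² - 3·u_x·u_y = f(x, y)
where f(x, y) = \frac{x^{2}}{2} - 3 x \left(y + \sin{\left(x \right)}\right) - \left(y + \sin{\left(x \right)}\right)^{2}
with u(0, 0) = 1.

Substitute the ansatz u = A x y + B \cos{\left(x \right)} into the left-hand side.
Derivatives of the ansatz:
  u_x = A y - B \sin{\left(x \right)}
  u_y = A x
Term by term:
  -(u_x)² = - A^{2} y^{2} + 2 A B y \sin{\left(x \right)} - B^{2} \sin^{2}{\left(x \right)}
  1/2·(u_y)² = \frac{A^{2} x^{2}}{2}
  -3·u_x·u_y = - 3 A^{2} x y + 3 A B x \sin{\left(x \right)}
So the left-hand side equals
  \frac{A^{2} x^{2}}{2} - 3 A^{2} x y - A^{2} y^{2} + 3 A B x \sin{\left(x \right)} + 2 A B y \sin{\left(x \right)} - B^{2} \sin^{2}{\left(x \right)}
This must equal f(x, y) identically; expanded, f = \frac{x^{2}}{2} - 3 x y - 3 x \sin{\left(x \right)} - y^{2} - 2 y \sin{\left(x \right)} - \sin^{2}{\left(x \right)}.
Matching coefficients of the independent functions:
  [x^{2}]:  \frac{A^{2}}{2} = \frac{1}{2}
  [y^{2}]:  - A^{2} = -1
  [x y]:  - 3 A^{2} = -3
  [x \sin{\left(x \right)}]:  3 A B = -3
  [y \sin{\left(x \right)}]:  2 A B = -2
  [\sin^{2}{\left(x \right)}]:  - B^{2} = -1
These equations allow (A, B) = (-1, 1) or (1, -1).
Impose the point condition(s):
  u(0, 0) = 1  ⟹  B = 1
Only A = -1, B = 1 satisfies everything.
Hence u(x, y) = - x y + \cos{\left(x \right)}.

Answer: u(x, y) = - x y + \cos{\left(x \right)}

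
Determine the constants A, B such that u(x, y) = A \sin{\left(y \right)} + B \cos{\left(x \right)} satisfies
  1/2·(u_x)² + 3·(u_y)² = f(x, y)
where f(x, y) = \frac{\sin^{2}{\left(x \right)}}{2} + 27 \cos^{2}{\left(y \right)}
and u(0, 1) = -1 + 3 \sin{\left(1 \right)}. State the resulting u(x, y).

Answer: u(x, y) = 3 \sin{\left(y \right)} - \cos{\left(x \right)}

Derivation:
Substitute the ansatz u = A \sin{\left(y \right)} + B \cos{\left(x \right)} into the left-hand side.
Derivatives of the ansatz:
  u_x = - B \sin{\left(x \right)}
  u_y = A \cos{\left(y \right)}
Term by term:
  1/2·(u_x)² = \frac{B^{2} \sin^{2}{\left(x \right)}}{2}
  3·(u_y)² = 3 A^{2} \cos^{2}{\left(y \right)}
So the left-hand side equals
  3 A^{2} \cos^{2}{\left(y \right)} + \frac{B^{2} \sin^{2}{\left(x \right)}}{2}
This must equal f(x, y) = \frac{\sin^{2}{\left(x \right)}}{2} + 27 \cos^{2}{\left(y \right)} identically.
Matching coefficients of the independent functions:
  [\sin^{2}{\left(x \right)}]:  \frac{B^{2}}{2} = \frac{1}{2}
  [\cos^{2}{\left(y \right)}]:  3 A^{2} = 27
These equations allow (A, B) = (-3, -1) or (-3, 1) or (3, -1) or (3, 1).
Impose the point condition(s):
  u(0, 1) = -1 + 3 \sin{\left(1 \right)}  ⟹  A \sin{\left(1 \right)} + B = -1 + 3 \sin{\left(1 \right)}
Only A = 3, B = -1 satisfies everything.
Hence u(x, y) = 3 \sin{\left(y \right)} - \cos{\left(x \right)}.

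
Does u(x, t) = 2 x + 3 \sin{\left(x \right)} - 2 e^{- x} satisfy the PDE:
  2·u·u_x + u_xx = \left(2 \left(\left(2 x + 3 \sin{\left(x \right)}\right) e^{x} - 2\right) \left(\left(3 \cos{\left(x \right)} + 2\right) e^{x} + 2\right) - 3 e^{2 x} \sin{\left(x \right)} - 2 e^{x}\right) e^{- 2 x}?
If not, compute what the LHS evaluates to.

Evaluate each term of the left-hand side for u = 2 x + 3 \sin{\left(x \right)} - 2 e^{- x}.
Derivatives:
  u_x = 3 \cos{\left(x \right)} + 2 + 2 e^{- x}
  u_xx = - 3 \sin{\left(x \right)} - 2 e^{- x}
Terms:
  2·u·u_x = 2 \left(\left(2 x + 3 \sin{\left(x \right)}\right) e^{x} - 2\right) \left(\left(3 \cos{\left(x \right)} + 2\right) e^{x} + 2\right) e^{- 2 x}
  u_xx = - 3 \sin{\left(x \right)} - 2 e^{- x}
Sum: LHS = \left(2 \left(\left(2 x + 3 \sin{\left(x \right)}\right) e^{x} - 2\right) \left(\left(3 \cos{\left(x \right)} + 2\right) e^{x} + 2\right) - 3 e^{2 x} \sin{\left(x \right)} - 2 e^{x}\right) e^{- 2 x}
This is exactly the given right-hand side, so u is a solution.

Answer: Yes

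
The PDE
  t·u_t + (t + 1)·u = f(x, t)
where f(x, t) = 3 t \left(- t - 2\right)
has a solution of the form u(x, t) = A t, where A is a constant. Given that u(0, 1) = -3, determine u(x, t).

Answer: u(x, t) = - 3 t

Derivation:
Substitute the ansatz u = A t into the left-hand side.
Derivatives of the ansatz:
  u_t = A
Term by term:
  t·u_t = A t
  (t + 1)·u = A t^{2} + A t
So the left-hand side equals
  A t^{2} + 2 A t
This must equal f(x, t) identically; expanded, f = - 3 t^{2} - 6 t.
Matching coefficients of the independent functions:
  [t]:  2 A = -6
  [t^{2}]:  A = -3
Solving: A = -3.
Check against the point condition:
  u(0, 1) = -3  ⟹  A = -3  ✓
Hence u(x, t) = - 3 t.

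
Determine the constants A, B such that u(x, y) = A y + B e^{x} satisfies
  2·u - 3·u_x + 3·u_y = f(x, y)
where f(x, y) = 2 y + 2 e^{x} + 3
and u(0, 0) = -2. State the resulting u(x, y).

Answer: u(x, y) = y - 2 e^{x}

Derivation:
Substitute the ansatz u = A y + B e^{x} into the left-hand side.
Derivatives of the ansatz:
  u_x = B e^{x}
  u_y = A
Term by term:
  2·u = 2 A y + 2 B e^{x}
  -3·u_x = - 3 B e^{x}
  3·u_y = 3 A
So the left-hand side equals
  2 A y + 3 A - B e^{x}
This must equal f(x, y) = 2 y + 2 e^{x} + 3 identically.
Matching coefficients of the independent functions:
  [constant term]:  3 A = 3
  [y]:  2 A = 2
  [e^{x}]:  - B = 2
Solving: A = 1, B = -2.
Check against the point condition:
  u(0, 0) = -2  ⟹  B = -2  ✓
Hence u(x, y) = y - 2 e^{x}.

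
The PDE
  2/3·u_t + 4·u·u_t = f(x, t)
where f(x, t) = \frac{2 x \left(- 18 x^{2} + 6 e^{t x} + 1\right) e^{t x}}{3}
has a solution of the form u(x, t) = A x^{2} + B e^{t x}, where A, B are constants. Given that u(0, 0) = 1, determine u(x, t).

Substitute the ansatz u = A x^{2} + B e^{t x} into the left-hand side.
Derivatives of the ansatz:
  u_t = B x e^{t x}
Term by term:
  2/3·u_t = \frac{2 B x e^{t x}}{3}
  4·u·u_t = 4 A B x^{3} e^{t x} + 4 B^{2} x e^{2 t x}
So the left-hand side equals
  4 A B x^{3} e^{t x} + 4 B^{2} x e^{2 t x} + \frac{2 B x e^{t x}}{3}
This must equal f(x, t) identically; expanded, f = - 12 x^{3} e^{t x} + 4 x e^{2 t x} + \frac{2 x e^{t x}}{3}.
Matching coefficients of the independent functions:
  [x e^{t x}]:  \frac{2 B}{3} = \frac{2}{3}
  [x e^{2 t x}]:  4 B^{2} = 4
  [x^{3} e^{t x}]:  4 A B = -12
Solving: A = -3, B = 1.
Check against the point condition:
  u(0, 0) = 1  ⟹  B = 1  ✓
Hence u(x, t) = - 3 x^{2} + e^{t x}.

Answer: u(x, t) = - 3 x^{2} + e^{t x}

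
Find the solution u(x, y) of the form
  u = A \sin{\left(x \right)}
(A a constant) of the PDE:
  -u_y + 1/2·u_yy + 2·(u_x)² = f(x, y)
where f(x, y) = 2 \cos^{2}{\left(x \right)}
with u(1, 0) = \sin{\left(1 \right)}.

Substitute the ansatz u = A \sin{\left(x \right)} into the left-hand side.
Derivatives of the ansatz:
  u_y = 0
  u_yy = 0
  u_x = A \cos{\left(x \right)}
Term by term:
  -u_y = 0
  1/2·u_yy = 0
  2·(u_x)² = 2 A^{2} \cos^{2}{\left(x \right)}
So the left-hand side equals
  2 A^{2} \cos^{2}{\left(x \right)}
This must equal f(x, y) = 2 \cos^{2}{\left(x \right)} identically.
Matching coefficients of the independent functions:
  [\cos^{2}{\left(x \right)}]:  2 A^{2} = 2
These equations allow (A) = (-1) or (1).
Impose the point condition(s):
  u(1, 0) = \sin{\left(1 \right)}  ⟹  A \sin{\left(1 \right)} = \sin{\left(1 \right)}
Only A = 1 satisfies everything.
Hence u(x, y) = \sin{\left(x \right)}.

Answer: u(x, y) = \sin{\left(x \right)}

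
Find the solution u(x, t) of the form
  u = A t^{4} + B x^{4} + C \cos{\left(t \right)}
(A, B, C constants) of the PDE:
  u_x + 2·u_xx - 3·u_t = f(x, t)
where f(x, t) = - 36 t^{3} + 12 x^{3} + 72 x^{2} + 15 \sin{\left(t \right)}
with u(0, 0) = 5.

Answer: u(x, t) = 3 t^{4} + 3 x^{4} + 5 \cos{\left(t \right)}

Derivation:
Substitute the ansatz u = A t^{4} + B x^{4} + C \cos{\left(t \right)} into the left-hand side.
Derivatives of the ansatz:
  u_x = 4 B x^{3}
  u_xx = 12 B x^{2}
  u_t = 4 A t^{3} - C \sin{\left(t \right)}
Term by term:
  u_x = 4 B x^{3}
  2·u_xx = 24 B x^{2}
  -3·u_t = - 12 A t^{3} + 3 C \sin{\left(t \right)}
So the left-hand side equals
  - 12 A t^{3} + 4 B x^{3} + 24 B x^{2} + 3 C \sin{\left(t \right)}
This must equal f(x, t) = - 36 t^{3} + 12 x^{3} + 72 x^{2} + 15 \sin{\left(t \right)} identically.
Matching coefficients of the independent functions:
  [t^{3}]:  - 12 A = -36
  [x^{2}]:  24 B = 72
  [x^{3}]:  4 B = 12
  [\sin{\left(t \right)}]:  3 C = 15
Solving: A = 3, B = 3, C = 5.
Check against the point condition:
  u(0, 0) = 5  ⟹  C = 5  ✓
Hence u(x, t) = 3 t^{4} + 3 x^{4} + 5 \cos{\left(t \right)}.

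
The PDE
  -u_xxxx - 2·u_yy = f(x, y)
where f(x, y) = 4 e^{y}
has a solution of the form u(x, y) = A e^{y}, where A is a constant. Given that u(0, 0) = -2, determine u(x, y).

Substitute the ansatz u = A e^{y} into the left-hand side.
Derivatives of the ansatz:
  u_xxxx = 0
  u_yy = A e^{y}
Term by term:
  -u_xxxx = 0
  -2·u_yy = - 2 A e^{y}
So the left-hand side equals
  - 2 A e^{y}
This must equal f(x, y) = 4 e^{y} identically.
Matching coefficients of the independent functions:
  [e^{y}]:  - 2 A = 4
Solving: A = -2.
Check against the point condition:
  u(0, 0) = -2  ⟹  A = -2  ✓
Hence u(x, y) = - 2 e^{y}.

Answer: u(x, y) = - 2 e^{y}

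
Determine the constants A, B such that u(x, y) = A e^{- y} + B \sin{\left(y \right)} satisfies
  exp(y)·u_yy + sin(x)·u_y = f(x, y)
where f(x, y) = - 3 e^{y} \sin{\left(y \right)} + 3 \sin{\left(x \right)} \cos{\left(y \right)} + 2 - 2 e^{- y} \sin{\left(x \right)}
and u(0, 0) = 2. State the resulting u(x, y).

Answer: u(x, y) = 3 \sin{\left(y \right)} + 2 e^{- y}

Derivation:
Substitute the ansatz u = A e^{- y} + B \sin{\left(y \right)} into the left-hand side.
Derivatives of the ansatz:
  u_yy = A e^{- y} - B \sin{\left(y \right)}
  u_y = - A e^{- y} + B \cos{\left(y \right)}
Term by term:
  exp(y)·u_yy = A - B e^{y} \sin{\left(y \right)}
  sin(x)·u_y = - A e^{- y} \sin{\left(x \right)} + B \sin{\left(x \right)} \cos{\left(y \right)}
So the left-hand side equals
  A - A e^{- y} \sin{\left(x \right)} - B e^{y} \sin{\left(y \right)} + B \sin{\left(x \right)} \cos{\left(y \right)}
This must equal f(x, y) = - 3 e^{y} \sin{\left(y \right)} + 3 \sin{\left(x \right)} \cos{\left(y \right)} + 2 - 2 e^{- y} \sin{\left(x \right)} identically.
Matching coefficients of the independent functions:
  [constant term]:  A = 2
  [e^{- y} \sin{\left(x \right)}]:  - A = -2
  [e^{y} \sin{\left(y \right)}]:  - B = -3
  [\sin{\left(x \right)} \cos{\left(y \right)}]:  B = 3
Solving: A = 2, B = 3.
Check against the point condition:
  u(0, 0) = 2  ⟹  A = 2  ✓
Hence u(x, y) = 3 \sin{\left(y \right)} + 2 e^{- y}.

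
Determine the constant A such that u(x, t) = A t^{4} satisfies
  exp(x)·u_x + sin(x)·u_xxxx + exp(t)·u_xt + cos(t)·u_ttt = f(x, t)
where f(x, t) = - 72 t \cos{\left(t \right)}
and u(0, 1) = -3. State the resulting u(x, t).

Substitute the ansatz u = A t^{4} into the left-hand side.
Derivatives of the ansatz:
  u_x = 0
  u_xxxx = 0
  u_xt = 0
  u_ttt = 24 A t
Term by term:
  exp(x)·u_x = 0
  sin(x)·u_xxxx = 0
  exp(t)·u_xt = 0
  cos(t)·u_ttt = 24 A t \cos{\left(t \right)}
So the left-hand side equals
  24 A t \cos{\left(t \right)}
This must equal f(x, t) = - 72 t \cos{\left(t \right)} identically.
Matching coefficients of the independent functions:
  [t \cos{\left(t \right)}]:  24 A = -72
Solving: A = -3.
Check against the point condition:
  u(0, 1) = -3  ⟹  A = -3  ✓
Hence u(x, t) = - 3 t^{4}.

Answer: u(x, t) = - 3 t^{4}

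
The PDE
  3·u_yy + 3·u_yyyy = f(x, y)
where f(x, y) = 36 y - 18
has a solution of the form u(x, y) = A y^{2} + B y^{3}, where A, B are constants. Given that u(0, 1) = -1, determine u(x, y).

Substitute the ansatz u = A y^{2} + B y^{3} into the left-hand side.
Derivatives of the ansatz:
  u_yy = 2 A + 6 B y
  u_yyyy = 0
Term by term:
  3·u_yy = 6 A + 18 B y
  3·u_yyyy = 0
So the left-hand side equals
  6 A + 18 B y
This must equal f(x, y) = 36 y - 18 identically.
Matching coefficients of the independent functions:
  [constant term]:  6 A = -18
  [y]:  18 B = 36
Solving: A = -3, B = 2.
Check against the point condition:
  u(0, 1) = -1  ⟹  A + B = -1  ✓
Hence u(x, y) = 2 y^{3} - 3 y^{2}.

Answer: u(x, y) = 2 y^{3} - 3 y^{2}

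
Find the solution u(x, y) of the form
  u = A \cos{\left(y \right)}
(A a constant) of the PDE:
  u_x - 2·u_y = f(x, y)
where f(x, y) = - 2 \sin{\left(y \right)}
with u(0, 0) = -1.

Substitute the ansatz u = A \cos{\left(y \right)} into the left-hand side.
Derivatives of the ansatz:
  u_x = 0
  u_y = - A \sin{\left(y \right)}
Term by term:
  u_x = 0
  -2·u_y = 2 A \sin{\left(y \right)}
So the left-hand side equals
  2 A \sin{\left(y \right)}
This must equal f(x, y) = - 2 \sin{\left(y \right)} identically.
Matching coefficients of the independent functions:
  [\sin{\left(y \right)}]:  2 A = -2
Solving: A = -1.
Check against the point condition:
  u(0, 0) = -1  ⟹  A = -1  ✓
Hence u(x, y) = - \cos{\left(y \right)}.

Answer: u(x, y) = - \cos{\left(y \right)}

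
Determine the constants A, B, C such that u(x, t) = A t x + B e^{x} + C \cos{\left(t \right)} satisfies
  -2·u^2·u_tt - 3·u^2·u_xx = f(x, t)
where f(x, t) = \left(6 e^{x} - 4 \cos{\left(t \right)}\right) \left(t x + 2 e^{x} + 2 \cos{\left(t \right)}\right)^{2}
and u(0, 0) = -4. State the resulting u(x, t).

Substitute the ansatz u = A t x + B e^{x} + C \cos{\left(t \right)} into the left-hand side.
Derivatives of the ansatz:
  u_tt = - C \cos{\left(t \right)}
  u_xx = B e^{x}
Term by term:
  -2·u^2·u_tt = 2 A^{2} C t^{2} x^{2} \cos{\left(t \right)} + 4 A B C t x e^{x} \cos{\left(t \right)} + 4 A C^{2} t x \cos^{2}{\left(t \right)} + 2 B^{2} C e^{2 x} \cos{\left(t \right)} + 4 B C^{2} e^{x} \cos^{2}{\left(t \right)} + 2 C^{3} \cos^{3}{\left(t \right)}
  -3·u^2·u_xx = - 3 A^{2} B t^{2} x^{2} e^{x} - 6 A B^{2} t x e^{2 x} - 6 A B C t x e^{x} \cos{\left(t \right)} - 3 B^{3} e^{3 x} - 6 B^{2} C e^{2 x} \cos{\left(t \right)} - 3 B C^{2} e^{x} \cos^{2}{\left(t \right)}
So the left-hand side equals
  - 3 A^{2} B t^{2} x^{2} e^{x} + 2 A^{2} C t^{2} x^{2} \cos{\left(t \right)} - 6 A B^{2} t x e^{2 x} - 2 A B C t x e^{x} \cos{\left(t \right)} + 4 A C^{2} t x \cos^{2}{\left(t \right)} - 3 B^{3} e^{3 x} - 4 B^{2} C e^{2 x} \cos{\left(t \right)} + B C^{2} e^{x} \cos^{2}{\left(t \right)} + 2 C^{3} \cos^{3}{\left(t \right)}
This must equal f(x, t) identically; expanded, f = 6 t^{2} x^{2} e^{x} - 4 t^{2} x^{2} \cos{\left(t \right)} + 24 t x e^{2 x} + 8 t x e^{x} \cos{\left(t \right)} - 16 t x \cos^{2}{\left(t \right)} + 24 e^{3 x} + 32 e^{2 x} \cos{\left(t \right)} - 8 e^{x} \cos^{2}{\left(t \right)} - 16 \cos^{3}{\left(t \right)}.
Matching coefficients of the independent functions:
  [e^{x} \cos^{2}{\left(t \right)}]:  B C^{2} = -8
  [e^{2 x} \cos{\left(t \right)}]:  - 4 B^{2} C = 32
  [t x e^{2 x}]:  - 6 A B^{2} = 24
  [t x \cos^{2}{\left(t \right)}]:  4 A C^{2} = -16
  [t^{2} x^{2} e^{x}]:  - 3 A^{2} B = 6
  [t^{2} x^{2} \cos{\left(t \right)}]:  2 A^{2} C = -4
  [t x e^{x} \cos{\left(t \right)}]:  - 2 A B C = 8
  [e^{3 x}]:  - 3 B^{3} = 24
  [\cos^{3}{\left(t \right)}]:  2 C^{3} = -16
Solving: A = -1, B = -2, C = -2.
Check against the point condition:
  u(0, 0) = -4  ⟹  B + C = -4  ✓
Hence u(x, t) = - t x - 2 e^{x} - 2 \cos{\left(t \right)}.

Answer: u(x, t) = - t x - 2 e^{x} - 2 \cos{\left(t \right)}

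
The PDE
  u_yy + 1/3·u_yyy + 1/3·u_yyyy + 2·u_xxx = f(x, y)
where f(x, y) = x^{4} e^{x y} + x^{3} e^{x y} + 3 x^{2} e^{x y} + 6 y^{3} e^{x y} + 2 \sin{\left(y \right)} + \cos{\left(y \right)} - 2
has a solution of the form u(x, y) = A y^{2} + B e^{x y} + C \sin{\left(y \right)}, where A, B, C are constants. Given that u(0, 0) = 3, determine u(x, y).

Answer: u(x, y) = - y^{2} + 3 e^{x y} - 3 \sin{\left(y \right)}

Derivation:
Substitute the ansatz u = A y^{2} + B e^{x y} + C \sin{\left(y \right)} into the left-hand side.
Derivatives of the ansatz:
  u_yy = 2 A + B x^{2} e^{x y} - C \sin{\left(y \right)}
  u_yyy = B x^{3} e^{x y} - C \cos{\left(y \right)}
  u_yyyy = B x^{4} e^{x y} + C \sin{\left(y \right)}
  u_xxx = B y^{3} e^{x y}
Term by term:
  u_yy = 2 A + B x^{2} e^{x y} - C \sin{\left(y \right)}
  1/3·u_yyy = \frac{B x^{3} e^{x y}}{3} - \frac{C \cos{\left(y \right)}}{3}
  1/3·u_yyyy = \frac{B x^{4} e^{x y}}{3} + \frac{C \sin{\left(y \right)}}{3}
  2·u_xxx = 2 B y^{3} e^{x y}
So the left-hand side equals
  2 A + \frac{B x^{4} e^{x y}}{3} + \frac{B x^{3} e^{x y}}{3} + B x^{2} e^{x y} + 2 B y^{3} e^{x y} - \frac{2 C \sin{\left(y \right)}}{3} - \frac{C \cos{\left(y \right)}}{3}
This must equal f(x, y) = x^{4} e^{x y} + x^{3} e^{x y} + 3 x^{2} e^{x y} + 6 y^{3} e^{x y} + 2 \sin{\left(y \right)} + \cos{\left(y \right)} - 2 identically.
Matching coefficients of the independent functions:
  [constant term]:  2 A = -2
  [x^{2} e^{x y}]:  B = 3
  [x^{3} e^{x y}, x^{4} e^{x y}]:  \frac{B}{3} = 1
  [y^{3} e^{x y}]:  2 B = 6
  [\sin{\left(y \right)}]:  - \frac{2 C}{3} = 2
  [\cos{\left(y \right)}]:  - \frac{C}{3} = 1
Solving: A = -1, B = 3, C = -3.
Check against the point condition:
  u(0, 0) = 3  ⟹  B = 3  ✓
Hence u(x, y) = - y^{2} + 3 e^{x y} - 3 \sin{\left(y \right)}.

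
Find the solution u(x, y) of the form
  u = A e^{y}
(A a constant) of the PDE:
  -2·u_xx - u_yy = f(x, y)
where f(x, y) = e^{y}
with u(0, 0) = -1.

Answer: u(x, y) = - e^{y}

Derivation:
Substitute the ansatz u = A e^{y} into the left-hand side.
Derivatives of the ansatz:
  u_xx = 0
  u_yy = A e^{y}
Term by term:
  -2·u_xx = 0
  -u_yy = - A e^{y}
So the left-hand side equals
  - A e^{y}
This must equal f(x, y) = e^{y} identically.
Matching coefficients of the independent functions:
  [e^{y}]:  - A = 1
Solving: A = -1.
Check against the point condition:
  u(0, 0) = -1  ⟹  A = -1  ✓
Hence u(x, y) = - e^{y}.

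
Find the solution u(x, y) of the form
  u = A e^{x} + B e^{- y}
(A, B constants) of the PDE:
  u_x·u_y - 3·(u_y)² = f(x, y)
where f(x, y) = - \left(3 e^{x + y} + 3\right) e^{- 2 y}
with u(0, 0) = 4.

Substitute the ansatz u = A e^{x} + B e^{- y} into the left-hand side.
Derivatives of the ansatz:
  u_x = A e^{x}
  u_y = - B e^{- y}
Term by term:
  u_x·u_y = - A B e^{x} e^{- y}
  -3·(u_y)² = - 3 B^{2} e^{- 2 y}
So the left-hand side equals
  - A B e^{x} e^{- y} - 3 B^{2} e^{- 2 y}
This must equal f(x, y) identically; expanded, f = - 3 e^{x} e^{- y} - 3 e^{- 2 y}.
Matching coefficients of the independent functions:
  [e^{x} e^{- y}]:  - A B = -3
  [e^{- 2 y}]:  - 3 B^{2} = -3
These equations allow (A, B) = (-3, -1) or (3, 1).
Impose the point condition(s):
  u(0, 0) = 4  ⟹  A + B = 4
Only A = 3, B = 1 satisfies everything.
Hence u(x, y) = 3 e^{x} + e^{- y}.

Answer: u(x, y) = 3 e^{x} + e^{- y}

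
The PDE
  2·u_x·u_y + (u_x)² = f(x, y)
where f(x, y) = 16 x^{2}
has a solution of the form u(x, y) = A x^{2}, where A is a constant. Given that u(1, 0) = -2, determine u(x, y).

Substitute the ansatz u = A x^{2} into the left-hand side.
Derivatives of the ansatz:
  u_x = 2 A x
  u_y = 0
Term by term:
  2·u_x·u_y = 0
  (u_x)² = 4 A^{2} x^{2}
So the left-hand side equals
  4 A^{2} x^{2}
This must equal f(x, y) = 16 x^{2} identically.
Matching coefficients of the independent functions:
  [x^{2}]:  4 A^{2} = 16
These equations allow (A) = (-2) or (2).
Impose the point condition(s):
  u(1, 0) = -2  ⟹  A = -2
Only A = -2 satisfies everything.
Hence u(x, y) = - 2 x^{2}.

Answer: u(x, y) = - 2 x^{2}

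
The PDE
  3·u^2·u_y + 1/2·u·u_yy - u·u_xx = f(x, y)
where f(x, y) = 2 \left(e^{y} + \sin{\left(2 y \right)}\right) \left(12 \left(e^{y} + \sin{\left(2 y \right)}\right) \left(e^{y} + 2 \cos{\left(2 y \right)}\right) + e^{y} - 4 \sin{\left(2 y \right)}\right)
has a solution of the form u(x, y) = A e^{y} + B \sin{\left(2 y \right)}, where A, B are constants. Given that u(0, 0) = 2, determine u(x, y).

Answer: u(x, y) = 2 e^{y} + 2 \sin{\left(2 y \right)}

Derivation:
Substitute the ansatz u = A e^{y} + B \sin{\left(2 y \right)} into the left-hand side.
Derivatives of the ansatz:
  u_y = A e^{y} + 2 B \cos{\left(2 y \right)}
  u_yy = A e^{y} - 4 B \sin{\left(2 y \right)}
  u_xx = 0
Term by term:
  3·u^2·u_y = 3 A^{3} e^{3 y} + 6 A^{2} B e^{2 y} \sin{\left(2 y \right)} + 6 A^{2} B e^{2 y} \cos{\left(2 y \right)} + 3 A B^{2} e^{y} \sin^{2}{\left(2 y \right)} + 12 A B^{2} e^{y} \sin{\left(2 y \right)} \cos{\left(2 y \right)} + 6 B^{3} \sin^{2}{\left(2 y \right)} \cos{\left(2 y \right)}
  1/2·u·u_yy = \frac{A^{2} e^{2 y}}{2} - \frac{3 A B e^{y} \sin{\left(2 y \right)}}{2} - 2 B^{2} \sin^{2}{\left(2 y \right)}
  -u·u_xx = 0
So the left-hand side equals
  3 A^{3} e^{3 y} + 6 A^{2} B e^{2 y} \sin{\left(2 y \right)} + 6 A^{2} B e^{2 y} \cos{\left(2 y \right)} + \frac{A^{2} e^{2 y}}{2} + 3 A B^{2} e^{y} \sin^{2}{\left(2 y \right)} + 12 A B^{2} e^{y} \sin{\left(2 y \right)} \cos{\left(2 y \right)} - \frac{3 A B e^{y} \sin{\left(2 y \right)}}{2} + 6 B^{3} \sin^{2}{\left(2 y \right)} \cos{\left(2 y \right)} - 2 B^{2} \sin^{2}{\left(2 y \right)}
This must equal f(x, y) identically; expanded, f = 24 e^{3 y} + 48 e^{2 y} \sin{\left(2 y \right)} + 48 e^{2 y} \cos{\left(2 y \right)} + 2 e^{2 y} + 24 e^{y} \sin^{2}{\left(2 y \right)} + 96 e^{y} \sin{\left(2 y \right)} \cos{\left(2 y \right)} - 6 e^{y} \sin{\left(2 y \right)} + 48 \sin^{2}{\left(2 y \right)} \cos{\left(2 y \right)} - 8 \sin^{2}{\left(2 y \right)}.
Matching coefficients of the independent functions:
  [e^{y} \sin{\left(2 y \right)}]:  - \frac{3 A B}{2} = -6
  [e^{y} \sin^{2}{\left(2 y \right)}]:  3 A B^{2} = 24
  [e^{2 y} \sin{\left(2 y \right)}, e^{2 y} \cos{\left(2 y \right)}]:  6 A^{2} B = 48
  [\sin^{2}{\left(2 y \right)} \cos{\left(2 y \right)}]:  6 B^{3} = 48
  [e^{y} \sin{\left(2 y \right)} \cos{\left(2 y \right)}]:  12 A B^{2} = 96
  [e^{2 y}]:  \frac{A^{2}}{2} = 2
  [e^{3 y}]:  3 A^{3} = 24
  [\sin^{2}{\left(2 y \right)}]:  - 2 B^{2} = -8
Solving: A = 2, B = 2.
Check against the point condition:
  u(0, 0) = 2  ⟹  A = 2  ✓
Hence u(x, y) = 2 e^{y} + 2 \sin{\left(2 y \right)}.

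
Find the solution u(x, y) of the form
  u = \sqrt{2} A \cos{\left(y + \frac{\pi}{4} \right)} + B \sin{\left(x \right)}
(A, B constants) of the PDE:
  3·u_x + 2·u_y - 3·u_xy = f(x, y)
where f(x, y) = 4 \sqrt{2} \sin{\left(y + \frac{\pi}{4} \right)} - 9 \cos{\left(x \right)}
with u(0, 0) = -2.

Substitute the ansatz u = \sqrt{2} A \cos{\left(y + \frac{\pi}{4} \right)} + B \sin{\left(x \right)} into the left-hand side.
Derivatives of the ansatz:
  u_x = B \cos{\left(x \right)}
  u_y = - \sqrt{2} A \sin{\left(y + \frac{\pi}{4} \right)}
  u_xy = 0
Term by term:
  3·u_x = 3 B \cos{\left(x \right)}
  2·u_y = - 2 \sqrt{2} A \sin{\left(y + \frac{\pi}{4} \right)}
  -3·u_xy = 0
So the left-hand side equals
  - 2 \sqrt{2} A \sin{\left(y + \frac{\pi}{4} \right)} + 3 B \cos{\left(x \right)}
This must equal f(x, y) = 4 \sqrt{2} \sin{\left(y + \frac{\pi}{4} \right)} - 9 \cos{\left(x \right)} identically.
Matching coefficients of the independent functions:
  [\sqrt{2} \sin{\left(y + \frac{\pi}{4} \right)}]:  - 2 A = 4
  [\cos{\left(x \right)}]:  3 B = -9
Solving: A = -2, B = -3.
Check against the point condition:
  u(0, 0) = -2  ⟹  A = -2  ✓
Hence u(x, y) = - 3 \sin{\left(x \right)} - 2 \sqrt{2} \cos{\left(y + \frac{\pi}{4} \right)}.

Answer: u(x, y) = - 3 \sin{\left(x \right)} - 2 \sqrt{2} \cos{\left(y + \frac{\pi}{4} \right)}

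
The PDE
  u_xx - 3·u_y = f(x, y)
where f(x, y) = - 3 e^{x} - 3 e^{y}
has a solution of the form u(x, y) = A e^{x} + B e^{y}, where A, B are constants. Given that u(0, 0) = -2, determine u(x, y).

Substitute the ansatz u = A e^{x} + B e^{y} into the left-hand side.
Derivatives of the ansatz:
  u_xx = A e^{x}
  u_y = B e^{y}
Term by term:
  u_xx = A e^{x}
  -3·u_y = - 3 B e^{y}
So the left-hand side equals
  A e^{x} - 3 B e^{y}
This must equal f(x, y) = - 3 e^{x} - 3 e^{y} identically.
Matching coefficients of the independent functions:
  [e^{x}]:  A = -3
  [e^{y}]:  - 3 B = -3
Solving: A = -3, B = 1.
Check against the point condition:
  u(0, 0) = -2  ⟹  A + B = -2  ✓
Hence u(x, y) = - 3 e^{x} + e^{y}.

Answer: u(x, y) = - 3 e^{x} + e^{y}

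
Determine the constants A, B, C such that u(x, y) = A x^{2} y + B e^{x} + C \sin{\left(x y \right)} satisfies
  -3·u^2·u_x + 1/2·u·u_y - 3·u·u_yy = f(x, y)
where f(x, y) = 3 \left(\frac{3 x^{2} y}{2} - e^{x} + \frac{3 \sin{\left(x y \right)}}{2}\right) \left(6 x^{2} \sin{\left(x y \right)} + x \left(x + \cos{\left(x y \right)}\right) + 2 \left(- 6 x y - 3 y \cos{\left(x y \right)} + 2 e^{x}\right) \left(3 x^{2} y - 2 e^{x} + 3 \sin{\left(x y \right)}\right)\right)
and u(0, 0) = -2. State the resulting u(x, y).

Substitute the ansatz u = A x^{2} y + B e^{x} + C \sin{\left(x y \right)} into the left-hand side.
Derivatives of the ansatz:
  u_x = 2 A x y + B e^{x} + C y \cos{\left(x y \right)}
  u_y = A x^{2} + C x \cos{\left(x y \right)}
  u_yy = - C x^{2} \sin{\left(x y \right)}
Term by term:
  -3·u^2·u_x = - 6 A^{3} x^{5} y^{3} - 3 A^{2} B x^{4} y^{2} e^{x} - 12 A^{2} B x^{3} y^{2} e^{x} - 3 A^{2} C x^{4} y^{3} \cos{\left(x y \right)} - 12 A^{2} C x^{3} y^{2} \sin{\left(x y \right)} - 6 A B^{2} x^{2} y e^{2 x} - 6 A B^{2} x y e^{2 x} - 6 A B C x^{2} y^{2} e^{x} \cos{\left(x y \right)} - 6 A B C x^{2} y e^{x} \sin{\left(x y \right)} - 12 A B C x y e^{x} \sin{\left(x y \right)} - 6 A C^{2} x^{2} y^{2} \sin{\left(x y \right)} \cos{\left(x y \right)} - 6 A C^{2} x y \sin^{2}{\left(x y \right)} - 3 B^{3} e^{3 x} - 3 B^{2} C y e^{2 x} \cos{\left(x y \right)} - 6 B^{2} C e^{2 x} \sin{\left(x y \right)} - 6 B C^{2} y e^{x} \sin{\left(x y \right)} \cos{\left(x y \right)} - 3 B C^{2} e^{x} \sin^{2}{\left(x y \right)} - 3 C^{3} y \sin^{2}{\left(x y \right)} \cos{\left(x y \right)}
  1/2·u·u_y = \frac{A^{2} x^{4} y}{2} + \frac{A B x^{2} e^{x}}{2} + \frac{A C x^{3} y \cos{\left(x y \right)}}{2} + \frac{A C x^{2} \sin{\left(x y \right)}}{2} + \frac{B C x e^{x} \cos{\left(x y \right)}}{2} + \frac{C^{2} x \sin{\left(x y \right)} \cos{\left(x y \right)}}{2}
  -3·u·u_yy = 3 A C x^{4} y \sin{\left(x y \right)} + 3 B C x^{2} e^{x} \sin{\left(x y \right)} + 3 C^{2} x^{2} \sin^{2}{\left(x y \right)}
Sum these and collect like terms in the independent variables.
This must equal f(x, y) identically; expanded, f = - 162 x^{5} y^{3} - 81 x^{4} y^{3} \cos{\left(x y \right)} + 54 x^{4} y^{2} e^{x} + 27 x^{4} y \sin{\left(x y \right)} + \frac{9 x^{4} y}{2} + 216 x^{3} y^{2} e^{x} - 324 x^{3} y^{2} \sin{\left(x y \right)} + \frac{9 x^{3} y \cos{\left(x y \right)}}{2} + 108 x^{2} y^{2} e^{x} \cos{\left(x y \right)} - 162 x^{2} y^{2} \sin{\left(x y \right)} \cos{\left(x y \right)} - 72 x^{2} y e^{2 x} + 108 x^{2} y e^{x} \sin{\left(x y \right)} - 18 x^{2} e^{x} \sin{\left(x y \right)} - 3 x^{2} e^{x} + 27 x^{2} \sin^{2}{\left(x y \right)} + \frac{9 x^{2} \sin{\left(x y \right)}}{2} - 72 x y e^{2 x} + 216 x y e^{x} \sin{\left(x y \right)} - 162 x y \sin^{2}{\left(x y \right)} - 3 x e^{x} \cos{\left(x y \right)} + \frac{9 x \sin{\left(x y \right)} \cos{\left(x y \right)}}{2} - 36 y e^{2 x} \cos{\left(x y \right)} + 108 y e^{x} \sin{\left(x y \right)} \cos{\left(x y \right)} - 81 y \sin^{2}{\left(x y \right)} \cos{\left(x y \right)} + 24 e^{3 x} - 72 e^{2 x} \sin{\left(x y \right)} + 54 e^{x} \sin^{2}{\left(x y \right)}.
Matching coefficients of the independent functions:
(each divided by its leading coefficient; functions giving the same equation are listed together)
  [x^{2} e^{x}]:  A B + 6 = 0
  [x^{2} \sin{\left(x y \right)}, x^{3} y \cos{\left(x y \right)}, x^{4} y \sin{\left(x y \right)}]:  A C - 9 = 0
  [x^{2} \sin^{2}{\left(x y \right)}, x \sin{\left(x y \right)} \cos{\left(x y \right)}]:  C^{2} - 9 = 0
  [x^{4} y]:  A^{2} - 9 = 0
  [x^{5} y^{3}]:  A^{3} - 27 = 0
  [e^{x} \sin^{2}{\left(x y \right)}, y e^{x} \sin{\left(x y \right)} \cos{\left(x y \right)}]:  B C^{2} + 18 = 0
  [e^{2 x} \sin{\left(x y \right)}, y e^{2 x} \cos{\left(x y \right)}]:  B^{2} C - 12 = 0
  [x y e^{2 x}, x^{2} y e^{2 x}]:  A B^{2} - 12 = 0
  [x y \sin^{2}{\left(x y \right)}, x^{2} y^{2} \sin{\left(x y \right)} \cos{\left(x y \right)}]:  A C^{2} - 27 = 0
  [x e^{x} \cos{\left(x y \right)}, x^{2} e^{x} \sin{\left(x y \right)}]:  B C + 6 = 0
  [x^{3} y^{2} e^{x}, x^{4} y^{2} e^{x}]:  A^{2} B + 18 = 0
  [x^{3} y^{2} \sin{\left(x y \right)}, x^{4} y^{3} \cos{\left(x y \right)}]:  A^{2} C - 27 = 0
  [y \sin^{2}{\left(x y \right)} \cos{\left(x y \right)}]:  C^{3} - 27 = 0
  [x y e^{x} \sin{\left(x y \right)}, x^{2} y e^{x} \sin{\left(x y \right)}, x^{2} y^{2} e^{x} \cos{\left(x y \right)}]:  A B C + 18 = 0
  [e^{3 x}]:  B^{3} + 8 = 0
Solving: A = 3, B = -2, C = 3.
Check against the point condition:
  u(0, 0) = -2  ⟹  B = -2  ✓
Hence u(x, y) = 3 x^{2} y - 2 e^{x} + 3 \sin{\left(x y \right)}.

Answer: u(x, y) = 3 x^{2} y - 2 e^{x} + 3 \sin{\left(x y \right)}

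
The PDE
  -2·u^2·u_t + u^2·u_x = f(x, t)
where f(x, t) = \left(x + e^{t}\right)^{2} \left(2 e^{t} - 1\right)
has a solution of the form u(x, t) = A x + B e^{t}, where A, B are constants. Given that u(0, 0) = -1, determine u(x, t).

Substitute the ansatz u = A x + B e^{t} into the left-hand side.
Derivatives of the ansatz:
  u_t = B e^{t}
  u_x = A
Term by term:
  -2·u^2·u_t = - 2 A^{2} B x^{2} e^{t} - 4 A B^{2} x e^{2 t} - 2 B^{3} e^{3 t}
  u^2·u_x = A^{3} x^{2} + 2 A^{2} B x e^{t} + A B^{2} e^{2 t}
So the left-hand side equals
  A^{3} x^{2} - 2 A^{2} B x^{2} e^{t} + 2 A^{2} B x e^{t} - 4 A B^{2} x e^{2 t} + A B^{2} e^{2 t} - 2 B^{3} e^{3 t}
This must equal f(x, t) identically; expanded, f = 2 x^{2} e^{t} - x^{2} + 4 x e^{2 t} - 2 x e^{t} + 2 e^{3 t} - e^{2 t}.
Matching coefficients of the independent functions:
  [x^{2}]:  A^{3} = -1
  [x e^{t}]:  2 A^{2} B = -2
  [x e^{2 t}]:  - 4 A B^{2} = 4
  [x^{2} e^{t}]:  - 2 A^{2} B = 2
  [e^{2 t}]:  A B^{2} = -1
  [e^{3 t}]:  - 2 B^{3} = 2
Solving: A = -1, B = -1.
Check against the point condition:
  u(0, 0) = -1  ⟹  B = -1  ✓
Hence u(x, t) = - x - e^{t}.

Answer: u(x, t) = - x - e^{t}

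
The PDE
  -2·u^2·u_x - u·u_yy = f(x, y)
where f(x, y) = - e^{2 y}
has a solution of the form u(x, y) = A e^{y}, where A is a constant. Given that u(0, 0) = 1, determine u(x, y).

Substitute the ansatz u = A e^{y} into the left-hand side.
Derivatives of the ansatz:
  u_x = 0
  u_yy = A e^{y}
Term by term:
  -2·u^2·u_x = 0
  -u·u_yy = - A^{2} e^{2 y}
So the left-hand side equals
  - A^{2} e^{2 y}
This must equal f(x, y) = - e^{2 y} identically.
Matching coefficients of the independent functions:
  [e^{2 y}]:  - A^{2} = -1
These equations allow (A) = (-1) or (1).
Impose the point condition(s):
  u(0, 0) = 1  ⟹  A = 1
Only A = 1 satisfies everything.
Hence u(x, y) = e^{y}.

Answer: u(x, y) = e^{y}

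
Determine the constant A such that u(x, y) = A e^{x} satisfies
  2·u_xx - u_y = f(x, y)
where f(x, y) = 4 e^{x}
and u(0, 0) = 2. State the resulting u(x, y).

Substitute the ansatz u = A e^{x} into the left-hand side.
Derivatives of the ansatz:
  u_xx = A e^{x}
  u_y = 0
Term by term:
  2·u_xx = 2 A e^{x}
  -u_y = 0
So the left-hand side equals
  2 A e^{x}
This must equal f(x, y) = 4 e^{x} identically.
Matching coefficients of the independent functions:
  [e^{x}]:  2 A = 4
Solving: A = 2.
Check against the point condition:
  u(0, 0) = 2  ⟹  A = 2  ✓
Hence u(x, y) = 2 e^{x}.

Answer: u(x, y) = 2 e^{x}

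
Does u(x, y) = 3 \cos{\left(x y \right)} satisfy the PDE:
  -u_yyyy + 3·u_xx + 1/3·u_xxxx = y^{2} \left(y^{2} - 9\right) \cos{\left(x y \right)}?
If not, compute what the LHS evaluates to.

Answer: No, the LHS evaluates to \left(- 3 x^{4} + y^{4} - 9 y^{2}\right) \cos{\left(x y \right)}

Derivation:
Evaluate each term of the left-hand side for u = 3 \cos{\left(x y \right)}.
Derivatives:
  u_yyyy = 3 x^{4} \cos{\left(x y \right)}
  u_xx = - 3 y^{2} \cos{\left(x y \right)}
  u_xxxx = 3 y^{4} \cos{\left(x y \right)}
Terms:
  -u_yyyy = - 3 x^{4} \cos{\left(x y \right)}
  3·u_xx = - 9 y^{2} \cos{\left(x y \right)}
  1/3·u_xxxx = y^{4} \cos{\left(x y \right)}
Sum: LHS = \left(- 3 x^{4} + y^{4} - 9 y^{2}\right) \cos{\left(x y \right)}
Given right-hand side: y^{2} \left(y^{2} - 9\right) \cos{\left(x y \right)}. Difference LHS − RHS = - 3 x^{4} \cos{\left(x y \right)} ≠ 0, so u is not a solution.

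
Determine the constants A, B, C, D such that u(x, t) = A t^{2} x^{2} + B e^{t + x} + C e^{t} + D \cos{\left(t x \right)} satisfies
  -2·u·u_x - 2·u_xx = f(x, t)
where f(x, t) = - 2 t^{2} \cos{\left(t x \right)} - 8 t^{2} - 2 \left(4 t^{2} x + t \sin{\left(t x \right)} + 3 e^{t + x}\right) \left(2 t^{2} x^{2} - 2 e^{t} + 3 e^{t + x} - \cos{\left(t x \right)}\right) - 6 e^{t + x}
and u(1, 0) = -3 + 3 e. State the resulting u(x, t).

Substitute the ansatz u = A t^{2} x^{2} + B e^{t + x} + C e^{t} + D \cos{\left(t x \right)} into the left-hand side.
Derivatives of the ansatz:
  u_x = 2 A t^{2} x + B e^{t} e^{x} - D t \sin{\left(t x \right)}
  u_xx = 2 A t^{2} + B e^{t} e^{x} - D t^{2} \cos{\left(t x \right)}
Term by term:
  -2·u·u_x = - 4 A^{2} t^{4} x^{3} - 2 A B t^{2} x^{2} e^{t} e^{x} - 4 A B t^{2} x e^{t} e^{x} - 4 A C t^{2} x e^{t} + 2 A D t^{3} x^{2} \sin{\left(t x \right)} - 4 A D t^{2} x \cos{\left(t x \right)} - 2 B^{2} e^{2 t} e^{2 x} - 2 B C e^{2 t} e^{x} + 2 B D t e^{t} e^{x} \sin{\left(t x \right)} - 2 B D e^{t} e^{x} \cos{\left(t x \right)} + 2 C D t e^{t} \sin{\left(t x \right)} + 2 D^{2} t \sin{\left(t x \right)} \cos{\left(t x \right)}
  -2·u_xx = - 4 A t^{2} - 2 B e^{t} e^{x} + 2 D t^{2} \cos{\left(t x \right)}
So the left-hand side equals
  - 4 A^{2} t^{4} x^{3} - 2 A B t^{2} x^{2} e^{t} e^{x} - 4 A B t^{2} x e^{t} e^{x} - 4 A C t^{2} x e^{t} + 2 A D t^{3} x^{2} \sin{\left(t x \right)} - 4 A D t^{2} x \cos{\left(t x \right)} - 4 A t^{2} - 2 B^{2} e^{2 t} e^{2 x} - 2 B C e^{2 t} e^{x} + 2 B D t e^{t} e^{x} \sin{\left(t x \right)} - 2 B D e^{t} e^{x} \cos{\left(t x \right)} - 2 B e^{t} e^{x} + 2 C D t e^{t} \sin{\left(t x \right)} + 2 D^{2} t \sin{\left(t x \right)} \cos{\left(t x \right)} + 2 D t^{2} \cos{\left(t x \right)}
This must equal f(x, t) identically; expanded, f = - 16 t^{4} x^{3} - 4 t^{3} x^{2} \sin{\left(t x \right)} - 12 t^{2} x^{2} e^{t} e^{x} - 24 t^{2} x e^{t} e^{x} + 16 t^{2} x e^{t} + 8 t^{2} x \cos{\left(t x \right)} - 2 t^{2} \cos{\left(t x \right)} - 8 t^{2} - 6 t e^{t} e^{x} \sin{\left(t x \right)} + 4 t e^{t} \sin{\left(t x \right)} + 2 t \sin{\left(t x \right)} \cos{\left(t x \right)} - 18 e^{2 t} e^{2 x} + 12 e^{2 t} e^{x} + 6 e^{t} e^{x} \cos{\left(t x \right)} - 6 e^{t} e^{x}.
Matching coefficients of the independent functions:
(each divided by its leading coefficient; functions giving the same equation are listed together)
  [t^{2}]:  A - 2 = 0
  [t^{2} \cos{\left(t x \right)}]:  D + 1 = 0
  [t^{4} x^{3}]:  A^{2} - 4 = 0
  [e^{t} e^{x}]:  B - 3 = 0
  [e^{2 t} e^{x}]:  B C + 6 = 0
  [e^{2 t} e^{2 x}]:  B^{2} - 9 = 0
  [t e^{t} \sin{\left(t x \right)}]:  C D - 2 = 0
  [t \sin{\left(t x \right)} \cos{\left(t x \right)}]:  D^{2} - 1 = 0
  [t^{2} x e^{t}]:  A C + 4 = 0
  [t^{2} x \cos{\left(t x \right)}, t^{3} x^{2} \sin{\left(t x \right)}]:  A D + 2 = 0
  [e^{t} e^{x} \cos{\left(t x \right)}, t e^{t} e^{x} \sin{\left(t x \right)}]:  B D + 3 = 0
  [t^{2} x e^{t} e^{x}, t^{2} x^{2} e^{t} e^{x}]:  A B - 6 = 0
Solving: A = 2, B = 3, C = -2, D = -1.
Check against the point condition:
  u(1, 0) = -3 + 3 e  ⟹  e B + C + D = -3 + 3 e  ✓
Hence u(x, t) = 2 t^{2} x^{2} - 2 e^{t} + 3 e^{t + x} - \cos{\left(t x \right)}.

Answer: u(x, t) = 2 t^{2} x^{2} - 2 e^{t} + 3 e^{t + x} - \cos{\left(t x \right)}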